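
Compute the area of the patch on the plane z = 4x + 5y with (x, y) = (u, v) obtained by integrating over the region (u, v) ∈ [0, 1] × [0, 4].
Area = 4*sqrt(42)

Area = ∫∫ √(EG − F²) du dv with √(EG − F²) = sqrt(42). Integrating over [0, 1] × [0, 4] gives 4*sqrt(42).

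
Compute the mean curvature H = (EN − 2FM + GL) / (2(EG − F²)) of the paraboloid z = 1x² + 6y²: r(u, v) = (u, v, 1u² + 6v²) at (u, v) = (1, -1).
H = 175*sqrt(149)/22201

With E = 4*u^2 + 1, F = 24*u*v, G = 144*v^2 + 1, L = 2/sqrt(4*u^2 + 144*v^2 + 1), M = 0, N = 12/sqrt(4*u^2 + 144*v^2 + 1), assemble
  H = (EN − 2FM + GL) / (2(EG − F²)) = (24*u^2 + 144*v^2 + 7)/(4*u^2 + 144*v^2 + 1)^(3/2).
At (u, v) = (1, -1): H = 175*sqrt(149)/22201.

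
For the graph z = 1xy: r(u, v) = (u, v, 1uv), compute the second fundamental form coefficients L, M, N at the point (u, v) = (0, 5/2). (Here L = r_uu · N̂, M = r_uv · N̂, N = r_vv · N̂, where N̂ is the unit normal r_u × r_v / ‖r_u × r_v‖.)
L = 0;  M = 2*sqrt(29)/29;  N = 0

Compute the unit normal N̂(u, v) = (-v/sqrt(u^2 + v^2 + 1), -u/sqrt(u^2 + v^2 + 1), 1/sqrt(u^2 + v^2 + 1)), and the second partials r_uu, r_uv, r_vv. Take dot products:
  L(u, v) = r_uu · N̂ = 0,
  M(u, v) = r_uv · N̂ = 1/sqrt(u^2 + v^2 + 1),
  N(u, v) = r_vv · N̂ = 0.
Evaluating at (u, v) = (0, 5/2):
  L = 0, M = 2*sqrt(29)/29, N = 0.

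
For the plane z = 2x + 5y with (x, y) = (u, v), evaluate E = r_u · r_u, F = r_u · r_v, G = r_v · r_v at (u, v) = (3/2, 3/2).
E = 5;  F = 10;  G = 26

Partials: r_u = (1, 0, 2), r_v = (0, 1, 5). As functions of (u, v):
  E = r_u · r_u = 5,
  F = r_u · r_v = 10,
  G = r_v · r_v = 26.
Evaluating at (u, v) = (3/2, 3/2): E = 5, F = 10, G = 26.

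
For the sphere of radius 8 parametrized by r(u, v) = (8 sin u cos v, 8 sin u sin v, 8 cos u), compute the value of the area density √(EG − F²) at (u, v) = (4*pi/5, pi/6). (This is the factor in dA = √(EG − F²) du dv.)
√(EG − F²)|_{(4*pi/5, pi/6)} = 16*sqrt(10 - 2*sqrt(5))

E = 64, F = 0, G = 64*sin(u)^2, so EG − F² = 4096*sin(u)^2. Taking the positive square root: √(EG − F²) = 64*Abs(sin(u)). At (u, v) = (4*pi/5, pi/6): 16*sqrt(10 - 2*sqrt(5)).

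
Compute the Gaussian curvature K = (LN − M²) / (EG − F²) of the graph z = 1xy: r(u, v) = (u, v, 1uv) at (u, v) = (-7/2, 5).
K = -16/23409

Coefficients of the first fundamental form: E = v^2 + 1, F = u*v, G = u^2 + 1.
Coefficients of the second fundamental form: L = 0, M = 1/sqrt(u^2 + v^2 + 1), N = 0.
Assemble K = (LN − M²)/(EG − F²) = 1/((u^2*v^2 - (u^2 + 1)*(v^2 + 1))*(u^2 + v^2 + 1)). At (u, v) = (-7/2, 5): K = -16/23409.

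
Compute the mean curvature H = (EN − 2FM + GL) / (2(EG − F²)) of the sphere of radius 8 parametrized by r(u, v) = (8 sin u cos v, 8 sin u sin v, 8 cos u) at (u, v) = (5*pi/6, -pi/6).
H = -1/8

With E = 64, F = 0, G = 64*sin(u)^2, L = -8*sin(u)/Abs(sin(u)), M = 0, N = -8*sin(u)^3/Abs(sin(u)), assemble
  H = (EN − 2FM + GL) / (2(EG − F²)) = -sin(u)/(8*Abs(sin(u))).
At (u, v) = (5*pi/6, -pi/6): H = -1/8.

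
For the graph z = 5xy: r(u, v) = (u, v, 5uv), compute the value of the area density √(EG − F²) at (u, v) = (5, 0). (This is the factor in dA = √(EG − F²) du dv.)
√(EG − F²)|_{(5, 0)} = sqrt(626)

E = 25*v^2 + 1, F = 25*u*v, G = 25*u^2 + 1, so EG − F² = 25*u^2 + 25*v^2 + 1. Taking the positive square root: √(EG − F²) = sqrt(25*u^2 + 25*v^2 + 1). At (u, v) = (5, 0): sqrt(626).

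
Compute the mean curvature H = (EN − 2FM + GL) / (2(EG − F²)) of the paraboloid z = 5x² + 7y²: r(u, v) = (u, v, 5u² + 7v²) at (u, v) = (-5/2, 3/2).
H = 6592*sqrt(1067)/1138489

With E = 100*u^2 + 1, F = 140*u*v, G = 196*v^2 + 1, L = 10/sqrt(100*u^2 + 196*v^2 + 1), M = 0, N = 14/sqrt(100*u^2 + 196*v^2 + 1), assemble
  H = (EN − 2FM + GL) / (2(EG − F²)) = 4*(175*u^2 + 245*v^2 + 3)/(100*u^2 + 196*v^2 + 1)^(3/2).
At (u, v) = (-5/2, 3/2): H = 6592*sqrt(1067)/1138489.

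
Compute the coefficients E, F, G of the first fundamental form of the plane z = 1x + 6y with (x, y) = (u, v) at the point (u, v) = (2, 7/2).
E = 2;  F = 6;  G = 37

Partials: r_u = (1, 0, 1), r_v = (0, 1, 6). As functions of (u, v):
  E = r_u · r_u = 2,
  F = r_u · r_v = 6,
  G = r_v · r_v = 37.
Evaluating at (u, v) = (2, 7/2): E = 2, F = 6, G = 37.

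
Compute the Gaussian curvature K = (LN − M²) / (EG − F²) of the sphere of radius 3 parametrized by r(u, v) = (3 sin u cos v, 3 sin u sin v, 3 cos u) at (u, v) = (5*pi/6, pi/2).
K = 1/9

Coefficients of the first fundamental form: E = 9, F = 0, G = 9*sin(u)^2.
Coefficients of the second fundamental form: L = -3*sin(u)/Abs(sin(u)), M = 0, N = -3*sin(u)^3/Abs(sin(u)).
Assemble K = (LN − M²)/(EG − F²) = 1/9. At (u, v) = (5*pi/6, pi/2): K = 1/9.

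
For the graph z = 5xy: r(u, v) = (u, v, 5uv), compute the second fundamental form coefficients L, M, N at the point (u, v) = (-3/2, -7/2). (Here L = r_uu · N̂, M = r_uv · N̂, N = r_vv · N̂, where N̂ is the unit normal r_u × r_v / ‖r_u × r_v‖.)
L = 0;  M = 5*sqrt(1454)/727;  N = 0

Compute the unit normal N̂(u, v) = (-5*v/sqrt(25*u^2 + 25*v^2 + 1), -5*u/sqrt(25*u^2 + 25*v^2 + 1), 1/sqrt(25*u^2 + 25*v^2 + 1)), and the second partials r_uu, r_uv, r_vv. Take dot products:
  L(u, v) = r_uu · N̂ = 0,
  M(u, v) = r_uv · N̂ = 5/sqrt(25*u^2 + 25*v^2 + 1),
  N(u, v) = r_vv · N̂ = 0.
Evaluating at (u, v) = (-3/2, -7/2):
  L = 0, M = 5*sqrt(1454)/727, N = 0.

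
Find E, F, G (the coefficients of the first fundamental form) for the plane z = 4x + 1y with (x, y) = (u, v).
E = 17;  F = 4;  G = 2

Compute partials: r_u = (1, 0, 4), r_v = (0, 1, 1). Then
  E = r_u · r_u = 17,
  F = r_u · r_v = 4,
  G = r_v · r_v = 2.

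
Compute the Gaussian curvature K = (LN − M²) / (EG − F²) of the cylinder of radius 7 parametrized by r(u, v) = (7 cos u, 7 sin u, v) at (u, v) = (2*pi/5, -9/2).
K = 0

Coefficients of the first fundamental form: E = 49, F = 0, G = 1.
Coefficients of the second fundamental form: L = -7, M = 0, N = 0.
Assemble K = (LN − M²)/(EG − F²) = 0. At (u, v) = (2*pi/5, -9/2): K = 0.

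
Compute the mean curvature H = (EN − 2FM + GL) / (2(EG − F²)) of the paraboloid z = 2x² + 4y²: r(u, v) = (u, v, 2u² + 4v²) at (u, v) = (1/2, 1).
H = 50*sqrt(69)/1587

With E = 16*u^2 + 1, F = 32*u*v, G = 64*v^2 + 1, L = 4/sqrt(16*u^2 + 64*v^2 + 1), M = 0, N = 8/sqrt(16*u^2 + 64*v^2 + 1), assemble
  H = (EN − 2FM + GL) / (2(EG − F²)) = 2*(32*u^2 + 64*v^2 + 3)/(16*u^2 + 64*v^2 + 1)^(3/2).
At (u, v) = (1/2, 1): H = 50*sqrt(69)/1587.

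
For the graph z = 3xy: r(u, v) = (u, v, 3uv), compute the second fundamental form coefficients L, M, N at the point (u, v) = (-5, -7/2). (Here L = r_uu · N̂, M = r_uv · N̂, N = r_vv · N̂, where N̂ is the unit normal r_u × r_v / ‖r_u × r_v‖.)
L = 0;  M = 6*sqrt(1345)/1345;  N = 0

Compute the unit normal N̂(u, v) = (-3*v/sqrt(9*u^2 + 9*v^2 + 1), -3*u/sqrt(9*u^2 + 9*v^2 + 1), 1/sqrt(9*u^2 + 9*v^2 + 1)), and the second partials r_uu, r_uv, r_vv. Take dot products:
  L(u, v) = r_uu · N̂ = 0,
  M(u, v) = r_uv · N̂ = 3/sqrt(9*u^2 + 9*v^2 + 1),
  N(u, v) = r_vv · N̂ = 0.
Evaluating at (u, v) = (-5, -7/2):
  L = 0, M = 6*sqrt(1345)/1345, N = 0.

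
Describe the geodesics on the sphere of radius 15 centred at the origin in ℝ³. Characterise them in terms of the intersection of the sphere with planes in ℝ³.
Geodesics on the sphere of radius 15 are great circles — circles of radius 15 obtained as the intersection of the sphere with planes through the origin (the centre of the sphere).

A curve α(t) of nonzero constant speed on the sphere of radius 15 is a geodesic iff its acceleration α̈ is everywhere normal to the surface, i.e. parallel to the radial vector α(t). Then d/dt(α × α̇) = α̇ × α̇ + α × α̈ = 0, so α × α̇ is a constant vector n ≠ 0 and α(t) · n = 0 for all t: α lies in the plane through the origin with normal n. The intersection of that plane with the sphere is a circle of radius 15 (a great circle). Conversely, a great circle traversed at constant speed has centripetal acceleration pointing at the origin, hence normal to the sphere, so every great circle is a geodesic.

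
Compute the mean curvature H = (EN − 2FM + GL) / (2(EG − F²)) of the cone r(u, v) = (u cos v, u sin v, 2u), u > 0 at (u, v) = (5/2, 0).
H = 2*sqrt(5)/25

With E = 5, F = 0, G = u^2, L = 0, M = 0, N = 2*sqrt(5)*u^2/(5*Abs(u)), assemble
  H = (EN − 2FM + GL) / (2(EG − F²)) = sqrt(5)/(5*Abs(u)).
At (u, v) = (5/2, 0): H = 2*sqrt(5)/25.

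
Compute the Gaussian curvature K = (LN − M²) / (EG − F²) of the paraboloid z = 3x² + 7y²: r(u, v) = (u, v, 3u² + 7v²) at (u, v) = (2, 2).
K = 84/863041

Coefficients of the first fundamental form: E = 36*u^2 + 1, F = 84*u*v, G = 196*v^2 + 1.
Coefficients of the second fundamental form: L = 6/sqrt(36*u^2 + 196*v^2 + 1), M = 0, N = 14/sqrt(36*u^2 + 196*v^2 + 1).
Assemble K = (LN − M²)/(EG − F²) = 84/(1296*u^4 + 14112*u^2*v^2 + 72*u^2 + 38416*v^4 + 392*v^2 + 1). At (u, v) = (2, 2): K = 84/863041.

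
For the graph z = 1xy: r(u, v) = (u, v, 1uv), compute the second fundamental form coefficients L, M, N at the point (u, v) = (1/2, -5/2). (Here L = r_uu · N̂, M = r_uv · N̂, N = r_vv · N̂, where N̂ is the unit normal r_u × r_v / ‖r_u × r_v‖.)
L = 0;  M = sqrt(30)/15;  N = 0

Compute the unit normal N̂(u, v) = (-v/sqrt(u^2 + v^2 + 1), -u/sqrt(u^2 + v^2 + 1), 1/sqrt(u^2 + v^2 + 1)), and the second partials r_uu, r_uv, r_vv. Take dot products:
  L(u, v) = r_uu · N̂ = 0,
  M(u, v) = r_uv · N̂ = 1/sqrt(u^2 + v^2 + 1),
  N(u, v) = r_vv · N̂ = 0.
Evaluating at (u, v) = (1/2, -5/2):
  L = 0, M = sqrt(30)/15, N = 0.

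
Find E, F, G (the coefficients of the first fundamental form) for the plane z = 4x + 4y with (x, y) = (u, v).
E = 17;  F = 16;  G = 17

Compute partials: r_u = (1, 0, 4), r_v = (0, 1, 4). Then
  E = r_u · r_u = 17,
  F = r_u · r_v = 16,
  G = r_v · r_v = 17.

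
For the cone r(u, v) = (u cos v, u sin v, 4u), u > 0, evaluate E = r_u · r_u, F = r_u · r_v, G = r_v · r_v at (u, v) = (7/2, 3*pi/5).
E = 17;  F = 0;  G = 49/4

Partials: r_u = (cos(v), sin(v), 4), r_v = (-u*sin(v), u*cos(v), 0). As functions of (u, v):
  E = r_u · r_u = 17,
  F = r_u · r_v = 0,
  G = r_v · r_v = u^2.
Evaluating at (u, v) = (7/2, 3*pi/5): E = 17, F = 0, G = 49/4.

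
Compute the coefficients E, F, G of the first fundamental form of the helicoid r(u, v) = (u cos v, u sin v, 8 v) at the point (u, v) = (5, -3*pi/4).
E = 1;  F = 0;  G = 89

Partials: r_u = (cos(v), sin(v), 0), r_v = (-u*sin(v), u*cos(v), 8). As functions of (u, v):
  E = r_u · r_u = 1,
  F = r_u · r_v = 0,
  G = r_v · r_v = u^2 + 64.
Evaluating at (u, v) = (5, -3*pi/4): E = 1, F = 0, G = 89.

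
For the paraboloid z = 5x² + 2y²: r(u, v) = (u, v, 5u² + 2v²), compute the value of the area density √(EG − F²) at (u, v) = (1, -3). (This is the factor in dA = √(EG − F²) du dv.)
√(EG − F²)|_{(1, -3)} = 7*sqrt(5)

E = 100*u^2 + 1, F = 40*u*v, G = 16*v^2 + 1, so EG − F² = 100*u^2 + 16*v^2 + 1. Taking the positive square root: √(EG − F²) = sqrt(100*u^2 + 16*v^2 + 1). At (u, v) = (1, -3): 7*sqrt(5).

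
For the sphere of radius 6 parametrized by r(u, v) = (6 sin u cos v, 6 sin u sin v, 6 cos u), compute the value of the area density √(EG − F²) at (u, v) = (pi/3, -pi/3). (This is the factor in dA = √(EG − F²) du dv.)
√(EG − F²)|_{(pi/3, -pi/3)} = 18*sqrt(3)

E = 36, F = 0, G = 36*sin(u)^2, so EG − F² = 1296*sin(u)^2. Taking the positive square root: √(EG − F²) = 36*Abs(sin(u)). At (u, v) = (pi/3, -pi/3): 18*sqrt(3).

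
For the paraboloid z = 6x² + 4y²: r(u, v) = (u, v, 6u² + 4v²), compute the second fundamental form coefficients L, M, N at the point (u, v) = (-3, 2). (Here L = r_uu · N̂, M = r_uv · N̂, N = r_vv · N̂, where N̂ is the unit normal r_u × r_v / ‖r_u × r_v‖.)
L = 12*sqrt(1553)/1553;  M = 0;  N = 8*sqrt(1553)/1553

Compute the unit normal N̂(u, v) = (-12*u/sqrt(144*u^2 + 64*v^2 + 1), -8*v/sqrt(144*u^2 + 64*v^2 + 1), 1/sqrt(144*u^2 + 64*v^2 + 1)), and the second partials r_uu, r_uv, r_vv. Take dot products:
  L(u, v) = r_uu · N̂ = 12/sqrt(144*u^2 + 64*v^2 + 1),
  M(u, v) = r_uv · N̂ = 0,
  N(u, v) = r_vv · N̂ = 8/sqrt(144*u^2 + 64*v^2 + 1).
Evaluating at (u, v) = (-3, 2):
  L = 12*sqrt(1553)/1553, M = 0, N = 8*sqrt(1553)/1553.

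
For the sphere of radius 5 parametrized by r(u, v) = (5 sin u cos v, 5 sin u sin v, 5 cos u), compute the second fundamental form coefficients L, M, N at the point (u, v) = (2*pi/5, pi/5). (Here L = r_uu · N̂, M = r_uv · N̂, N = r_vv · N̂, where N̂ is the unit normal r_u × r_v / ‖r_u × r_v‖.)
L = -5;  M = 0;  N = -25/8 - 5*sqrt(5)/8

Compute the unit normal N̂(u, v) = (sin(u)^2*cos(v)/Abs(sin(u)), sin(u)^2*sin(v)/Abs(sin(u)), sin(2*u)/(2*Abs(sin(u)))), and the second partials r_uu, r_uv, r_vv. Take dot products:
  L(u, v) = r_uu · N̂ = -5*sin(u)/Abs(sin(u)),
  M(u, v) = r_uv · N̂ = 0,
  N(u, v) = r_vv · N̂ = -5*sin(u)^3/Abs(sin(u)).
Evaluating at (u, v) = (2*pi/5, pi/5):
  L = -5, M = 0, N = -25/8 - 5*sqrt(5)/8.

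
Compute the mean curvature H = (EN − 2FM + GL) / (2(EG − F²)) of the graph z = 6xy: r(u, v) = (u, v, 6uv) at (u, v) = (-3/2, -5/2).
H = -810*sqrt(307)/94249

With E = 36*v^2 + 1, F = 36*u*v, G = 36*u^2 + 1, L = 0, M = 6/sqrt(36*u^2 + 36*v^2 + 1), N = 0, assemble
  H = (EN − 2FM + GL) / (2(EG − F²)) = -216*u*v/(36*u^2 + 36*v^2 + 1)^(3/2).
At (u, v) = (-3/2, -5/2): H = -810*sqrt(307)/94249.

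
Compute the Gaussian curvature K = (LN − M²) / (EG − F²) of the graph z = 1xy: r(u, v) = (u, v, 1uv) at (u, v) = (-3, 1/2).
K = -16/1681

Coefficients of the first fundamental form: E = v^2 + 1, F = u*v, G = u^2 + 1.
Coefficients of the second fundamental form: L = 0, M = 1/sqrt(u^2 + v^2 + 1), N = 0.
Assemble K = (LN − M²)/(EG − F²) = 1/((u^2*v^2 - (u^2 + 1)*(v^2 + 1))*(u^2 + v^2 + 1)). At (u, v) = (-3, 1/2): K = -16/1681.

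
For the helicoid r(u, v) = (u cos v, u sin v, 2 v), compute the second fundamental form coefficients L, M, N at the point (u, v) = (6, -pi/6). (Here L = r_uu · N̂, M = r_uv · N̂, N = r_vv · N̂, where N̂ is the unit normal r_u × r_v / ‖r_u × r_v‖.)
L = 0;  M = -sqrt(10)/10;  N = 0

Compute the unit normal N̂(u, v) = (2*sin(v)/sqrt(u^2 + 4), -2*cos(v)/sqrt(u^2 + 4), u/sqrt(u^2 + 4)), and the second partials r_uu, r_uv, r_vv. Take dot products:
  L(u, v) = r_uu · N̂ = 0,
  M(u, v) = r_uv · N̂ = -2/sqrt(u^2 + 4),
  N(u, v) = r_vv · N̂ = 0.
Evaluating at (u, v) = (6, -pi/6):
  L = 0, M = -sqrt(10)/10, N = 0.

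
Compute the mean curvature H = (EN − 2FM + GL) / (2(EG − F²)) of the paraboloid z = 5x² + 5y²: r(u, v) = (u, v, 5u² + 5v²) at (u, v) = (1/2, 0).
H = 135*sqrt(26)/676

With E = 100*u^2 + 1, F = 100*u*v, G = 100*v^2 + 1, L = 10/sqrt(100*u^2 + 100*v^2 + 1), M = 0, N = 10/sqrt(100*u^2 + 100*v^2 + 1), assemble
  H = (EN − 2FM + GL) / (2(EG − F²)) = 10*(50*u^2 + 50*v^2 + 1)/(100*u^2 + 100*v^2 + 1)^(3/2).
At (u, v) = (1/2, 0): H = 135*sqrt(26)/676.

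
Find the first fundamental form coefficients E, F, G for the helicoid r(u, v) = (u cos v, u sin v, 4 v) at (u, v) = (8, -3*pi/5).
E = 1;  F = 0;  G = 80

Partials: r_u = (cos(v), sin(v), 0), r_v = (-u*sin(v), u*cos(v), 4). As functions of (u, v):
  E = r_u · r_u = 1,
  F = r_u · r_v = 0,
  G = r_v · r_v = u^2 + 16.
Evaluating at (u, v) = (8, -3*pi/5): E = 1, F = 0, G = 80.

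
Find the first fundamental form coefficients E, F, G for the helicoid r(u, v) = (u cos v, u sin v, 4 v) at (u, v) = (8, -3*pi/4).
E = 1;  F = 0;  G = 80

Partials: r_u = (cos(v), sin(v), 0), r_v = (-u*sin(v), u*cos(v), 4). As functions of (u, v):
  E = r_u · r_u = 1,
  F = r_u · r_v = 0,
  G = r_v · r_v = u^2 + 16.
Evaluating at (u, v) = (8, -3*pi/4): E = 1, F = 0, G = 80.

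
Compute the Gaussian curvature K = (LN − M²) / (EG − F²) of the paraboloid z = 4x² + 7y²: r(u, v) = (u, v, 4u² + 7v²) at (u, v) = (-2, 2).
K = 112/1083681

Coefficients of the first fundamental form: E = 64*u^2 + 1, F = 112*u*v, G = 196*v^2 + 1.
Coefficients of the second fundamental form: L = 8/sqrt(64*u^2 + 196*v^2 + 1), M = 0, N = 14/sqrt(64*u^2 + 196*v^2 + 1).
Assemble K = (LN − M²)/(EG − F²) = 112/(4096*u^4 + 25088*u^2*v^2 + 128*u^2 + 38416*v^4 + 392*v^2 + 1). At (u, v) = (-2, 2): K = 112/1083681.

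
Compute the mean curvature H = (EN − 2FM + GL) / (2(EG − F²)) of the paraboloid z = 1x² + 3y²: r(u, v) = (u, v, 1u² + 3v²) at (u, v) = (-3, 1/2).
H = 121*sqrt(46)/2116

With E = 4*u^2 + 1, F = 12*u*v, G = 36*v^2 + 1, L = 2/sqrt(4*u^2 + 36*v^2 + 1), M = 0, N = 6/sqrt(4*u^2 + 36*v^2 + 1), assemble
  H = (EN − 2FM + GL) / (2(EG − F²)) = 4*(3*u^2 + 9*v^2 + 1)/(4*u^2 + 36*v^2 + 1)^(3/2).
At (u, v) = (-3, 1/2): H = 121*sqrt(46)/2116.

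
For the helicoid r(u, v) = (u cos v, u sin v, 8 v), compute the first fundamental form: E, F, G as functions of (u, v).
E = 1;  F = 0;  G = u^2 + 64

Compute partials: r_u = (cos(v), sin(v), 0), r_v = (-u*sin(v), u*cos(v), 8). Then
  E = r_u · r_u = 1,
  F = r_u · r_v = 0,
  G = r_v · r_v = u^2 + 64.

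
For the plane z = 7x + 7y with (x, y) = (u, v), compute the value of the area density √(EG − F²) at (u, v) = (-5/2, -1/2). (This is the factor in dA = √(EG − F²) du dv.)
√(EG − F²)|_{(-5/2, -1/2)} = 3*sqrt(11)

E = 50, F = 49, G = 50, so EG − F² = 99. Taking the positive square root: √(EG − F²) = 3*sqrt(11). At (u, v) = (-5/2, -1/2): 3*sqrt(11).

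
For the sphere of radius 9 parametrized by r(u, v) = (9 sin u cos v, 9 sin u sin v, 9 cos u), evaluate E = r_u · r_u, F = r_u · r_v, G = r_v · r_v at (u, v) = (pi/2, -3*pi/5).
E = 81;  F = 0;  G = 81

Partials: r_u = (9*cos(u)*cos(v), 9*sin(v)*cos(u), -9*sin(u)), r_v = (-9*sin(u)*sin(v), 9*sin(u)*cos(v), 0). As functions of (u, v):
  E = r_u · r_u = 81,
  F = r_u · r_v = 0,
  G = r_v · r_v = 81*sin(u)^2.
Evaluating at (u, v) = (pi/2, -3*pi/5): E = 81, F = 0, G = 81.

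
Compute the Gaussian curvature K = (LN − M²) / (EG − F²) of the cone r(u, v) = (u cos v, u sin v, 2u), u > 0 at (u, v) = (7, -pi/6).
K = 0

Coefficients of the first fundamental form: E = 5, F = 0, G = u^2.
Coefficients of the second fundamental form: L = 0, M = 0, N = 2*sqrt(5)*u^2/(5*Abs(u)).
Assemble K = (LN − M²)/(EG − F²) = 0. At (u, v) = (7, -pi/6): K = 0.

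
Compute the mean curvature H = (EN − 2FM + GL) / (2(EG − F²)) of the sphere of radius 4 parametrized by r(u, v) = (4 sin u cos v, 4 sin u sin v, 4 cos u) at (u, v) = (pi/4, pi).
H = -1/4

With E = 16, F = 0, G = 16*sin(u)^2, L = -4*sin(u)/Abs(sin(u)), M = 0, N = -4*sin(u)^3/Abs(sin(u)), assemble
  H = (EN − 2FM + GL) / (2(EG − F²)) = -sin(u)/(4*Abs(sin(u))).
At (u, v) = (pi/4, pi): H = -1/4.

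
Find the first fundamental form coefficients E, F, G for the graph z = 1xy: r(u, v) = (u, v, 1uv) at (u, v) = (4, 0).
E = 1;  F = 0;  G = 17

Partials: r_u = (1, 0, v), r_v = (0, 1, u). As functions of (u, v):
  E = r_u · r_u = v^2 + 1,
  F = r_u · r_v = u*v,
  G = r_v · r_v = u^2 + 1.
Evaluating at (u, v) = (4, 0): E = 1, F = 0, G = 17.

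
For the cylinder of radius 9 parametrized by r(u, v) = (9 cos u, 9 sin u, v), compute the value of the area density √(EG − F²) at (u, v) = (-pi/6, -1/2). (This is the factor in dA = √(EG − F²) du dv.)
√(EG − F²)|_{(-pi/6, -1/2)} = 9

E = 81, F = 0, G = 1, so EG − F² = 81. Taking the positive square root: √(EG − F²) = 9. At (u, v) = (-pi/6, -1/2): 9.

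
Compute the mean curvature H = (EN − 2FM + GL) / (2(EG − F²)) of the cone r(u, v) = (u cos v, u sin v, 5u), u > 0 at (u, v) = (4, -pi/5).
H = 5*sqrt(26)/208

With E = 26, F = 0, G = u^2, L = 0, M = 0, N = 5*sqrt(26)*u^2/(26*Abs(u)), assemble
  H = (EN − 2FM + GL) / (2(EG − F²)) = 5*sqrt(26)/(52*Abs(u)).
At (u, v) = (4, -pi/5): H = 5*sqrt(26)/208.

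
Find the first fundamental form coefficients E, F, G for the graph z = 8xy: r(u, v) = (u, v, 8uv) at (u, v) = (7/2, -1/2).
E = 17;  F = -112;  G = 785

Partials: r_u = (1, 0, 8*v), r_v = (0, 1, 8*u). As functions of (u, v):
  E = r_u · r_u = 64*v^2 + 1,
  F = r_u · r_v = 64*u*v,
  G = r_v · r_v = 64*u^2 + 1.
Evaluating at (u, v) = (7/2, -1/2): E = 17, F = -112, G = 785.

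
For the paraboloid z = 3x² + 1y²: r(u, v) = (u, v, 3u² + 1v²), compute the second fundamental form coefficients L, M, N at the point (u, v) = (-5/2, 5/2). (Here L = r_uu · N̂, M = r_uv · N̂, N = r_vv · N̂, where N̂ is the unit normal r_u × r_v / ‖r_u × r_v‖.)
L = 6*sqrt(251)/251;  M = 0;  N = 2*sqrt(251)/251

Compute the unit normal N̂(u, v) = (-6*u/sqrt(36*u^2 + 4*v^2 + 1), -2*v/sqrt(36*u^2 + 4*v^2 + 1), 1/sqrt(36*u^2 + 4*v^2 + 1)), and the second partials r_uu, r_uv, r_vv. Take dot products:
  L(u, v) = r_uu · N̂ = 6/sqrt(36*u^2 + 4*v^2 + 1),
  M(u, v) = r_uv · N̂ = 0,
  N(u, v) = r_vv · N̂ = 2/sqrt(36*u^2 + 4*v^2 + 1).
Evaluating at (u, v) = (-5/2, 5/2):
  L = 6*sqrt(251)/251, M = 0, N = 2*sqrt(251)/251.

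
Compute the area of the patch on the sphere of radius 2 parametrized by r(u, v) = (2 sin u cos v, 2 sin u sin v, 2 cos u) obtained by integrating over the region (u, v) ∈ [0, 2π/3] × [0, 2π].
Area = 12*pi

Area = ∫∫ √(EG − F²) du dv with √(EG − F²) = 4*Abs(sin(u)). Integrating over [0, 2π/3] × [0, 2π] gives 12*pi.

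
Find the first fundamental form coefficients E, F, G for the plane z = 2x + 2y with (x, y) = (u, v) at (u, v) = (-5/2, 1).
E = 5;  F = 4;  G = 5

Partials: r_u = (1, 0, 2), r_v = (0, 1, 2). As functions of (u, v):
  E = r_u · r_u = 5,
  F = r_u · r_v = 4,
  G = r_v · r_v = 5.
Evaluating at (u, v) = (-5/2, 1): E = 5, F = 4, G = 5.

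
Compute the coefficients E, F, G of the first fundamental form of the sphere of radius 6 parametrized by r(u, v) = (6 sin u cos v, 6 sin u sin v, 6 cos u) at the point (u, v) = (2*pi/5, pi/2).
E = 36;  F = 0;  G = 9*sqrt(5)/2 + 45/2

Partials: r_u = (6*cos(u)*cos(v), 6*sin(v)*cos(u), -6*sin(u)), r_v = (-6*sin(u)*sin(v), 6*sin(u)*cos(v), 0). As functions of (u, v):
  E = r_u · r_u = 36,
  F = r_u · r_v = 0,
  G = r_v · r_v = 36*sin(u)^2.
Evaluating at (u, v) = (2*pi/5, pi/2): E = 36, F = 0, G = 9*sqrt(5)/2 + 45/2.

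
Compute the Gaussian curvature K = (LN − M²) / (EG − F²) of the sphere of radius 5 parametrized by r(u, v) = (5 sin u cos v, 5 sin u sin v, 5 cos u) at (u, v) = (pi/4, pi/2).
K = 1/25

Coefficients of the first fundamental form: E = 25, F = 0, G = 25*sin(u)^2.
Coefficients of the second fundamental form: L = -5*sin(u)/Abs(sin(u)), M = 0, N = -5*sin(u)^3/Abs(sin(u)).
Assemble K = (LN − M²)/(EG − F²) = 1/25. At (u, v) = (pi/4, pi/2): K = 1/25.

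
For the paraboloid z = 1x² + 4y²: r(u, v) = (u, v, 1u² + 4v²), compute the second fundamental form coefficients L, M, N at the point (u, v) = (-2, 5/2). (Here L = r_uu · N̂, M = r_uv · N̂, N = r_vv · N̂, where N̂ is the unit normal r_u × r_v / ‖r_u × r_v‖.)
L = 2*sqrt(417)/417;  M = 0;  N = 8*sqrt(417)/417

Compute the unit normal N̂(u, v) = (-2*u/sqrt(4*u^2 + 64*v^2 + 1), -8*v/sqrt(4*u^2 + 64*v^2 + 1), 1/sqrt(4*u^2 + 64*v^2 + 1)), and the second partials r_uu, r_uv, r_vv. Take dot products:
  L(u, v) = r_uu · N̂ = 2/sqrt(4*u^2 + 64*v^2 + 1),
  M(u, v) = r_uv · N̂ = 0,
  N(u, v) = r_vv · N̂ = 8/sqrt(4*u^2 + 64*v^2 + 1).
Evaluating at (u, v) = (-2, 5/2):
  L = 2*sqrt(417)/417, M = 0, N = 8*sqrt(417)/417.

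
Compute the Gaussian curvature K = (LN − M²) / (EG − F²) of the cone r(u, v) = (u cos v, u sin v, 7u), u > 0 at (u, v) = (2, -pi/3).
K = 0

Coefficients of the first fundamental form: E = 50, F = 0, G = u^2.
Coefficients of the second fundamental form: L = 0, M = 0, N = 7*sqrt(2)*u^2/(10*Abs(u)).
Assemble K = (LN − M²)/(EG − F²) = 0. At (u, v) = (2, -pi/3): K = 0.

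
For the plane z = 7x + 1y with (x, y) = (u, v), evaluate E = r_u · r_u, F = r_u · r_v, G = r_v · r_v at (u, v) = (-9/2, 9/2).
E = 50;  F = 7;  G = 2

Partials: r_u = (1, 0, 7), r_v = (0, 1, 1). As functions of (u, v):
  E = r_u · r_u = 50,
  F = r_u · r_v = 7,
  G = r_v · r_v = 2.
Evaluating at (u, v) = (-9/2, 9/2): E = 50, F = 7, G = 2.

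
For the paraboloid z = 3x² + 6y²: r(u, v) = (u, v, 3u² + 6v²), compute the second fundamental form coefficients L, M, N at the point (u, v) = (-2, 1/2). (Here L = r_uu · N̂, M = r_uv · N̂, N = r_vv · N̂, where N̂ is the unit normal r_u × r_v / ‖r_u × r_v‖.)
L = 6*sqrt(181)/181;  M = 0;  N = 12*sqrt(181)/181

Compute the unit normal N̂(u, v) = (-6*u/sqrt(36*u^2 + 144*v^2 + 1), -12*v/sqrt(36*u^2 + 144*v^2 + 1), 1/sqrt(36*u^2 + 144*v^2 + 1)), and the second partials r_uu, r_uv, r_vv. Take dot products:
  L(u, v) = r_uu · N̂ = 6/sqrt(36*u^2 + 144*v^2 + 1),
  M(u, v) = r_uv · N̂ = 0,
  N(u, v) = r_vv · N̂ = 12/sqrt(36*u^2 + 144*v^2 + 1).
Evaluating at (u, v) = (-2, 1/2):
  L = 6*sqrt(181)/181, M = 0, N = 12*sqrt(181)/181.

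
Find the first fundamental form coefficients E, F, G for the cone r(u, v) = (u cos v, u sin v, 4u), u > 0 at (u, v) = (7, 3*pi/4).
E = 17;  F = 0;  G = 49

Partials: r_u = (cos(v), sin(v), 4), r_v = (-u*sin(v), u*cos(v), 0). As functions of (u, v):
  E = r_u · r_u = 17,
  F = r_u · r_v = 0,
  G = r_v · r_v = u^2.
Evaluating at (u, v) = (7, 3*pi/4): E = 17, F = 0, G = 49.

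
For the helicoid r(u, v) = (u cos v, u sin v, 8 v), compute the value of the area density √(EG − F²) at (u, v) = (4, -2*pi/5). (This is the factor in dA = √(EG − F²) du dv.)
√(EG − F²)|_{(4, -2*pi/5)} = 4*sqrt(5)

E = 1, F = 0, G = u^2 + 64, so EG − F² = u^2 + 64. Taking the positive square root: √(EG − F²) = sqrt(u^2 + 64). At (u, v) = (4, -2*pi/5): 4*sqrt(5).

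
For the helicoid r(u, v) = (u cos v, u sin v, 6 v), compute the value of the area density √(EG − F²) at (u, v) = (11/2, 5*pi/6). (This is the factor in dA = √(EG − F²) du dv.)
√(EG − F²)|_{(11/2, 5*pi/6)} = sqrt(265)/2

E = 1, F = 0, G = u^2 + 36, so EG − F² = u^2 + 36. Taking the positive square root: √(EG − F²) = sqrt(u^2 + 36). At (u, v) = (11/2, 5*pi/6): sqrt(265)/2.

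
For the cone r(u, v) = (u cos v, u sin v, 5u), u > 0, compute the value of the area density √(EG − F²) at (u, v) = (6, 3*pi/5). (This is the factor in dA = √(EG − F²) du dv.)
√(EG − F²)|_{(6, 3*pi/5)} = 6*sqrt(26)

E = 26, F = 0, G = u^2, so EG − F² = 26*u^2. Taking the positive square root: √(EG − F²) = sqrt(26)*Abs(u). At (u, v) = (6, 3*pi/5): 6*sqrt(26).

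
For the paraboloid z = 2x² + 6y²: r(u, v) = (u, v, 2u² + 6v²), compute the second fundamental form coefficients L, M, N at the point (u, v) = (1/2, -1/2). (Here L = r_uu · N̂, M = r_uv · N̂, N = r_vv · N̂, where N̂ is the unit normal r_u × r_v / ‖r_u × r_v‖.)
L = 4*sqrt(41)/41;  M = 0;  N = 12*sqrt(41)/41

Compute the unit normal N̂(u, v) = (-4*u/sqrt(16*u^2 + 144*v^2 + 1), -12*v/sqrt(16*u^2 + 144*v^2 + 1), 1/sqrt(16*u^2 + 144*v^2 + 1)), and the second partials r_uu, r_uv, r_vv. Take dot products:
  L(u, v) = r_uu · N̂ = 4/sqrt(16*u^2 + 144*v^2 + 1),
  M(u, v) = r_uv · N̂ = 0,
  N(u, v) = r_vv · N̂ = 12/sqrt(16*u^2 + 144*v^2 + 1).
Evaluating at (u, v) = (1/2, -1/2):
  L = 4*sqrt(41)/41, M = 0, N = 12*sqrt(41)/41.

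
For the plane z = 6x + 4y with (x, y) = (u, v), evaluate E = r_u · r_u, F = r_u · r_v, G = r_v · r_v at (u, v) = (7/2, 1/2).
E = 37;  F = 24;  G = 17

Partials: r_u = (1, 0, 6), r_v = (0, 1, 4). As functions of (u, v):
  E = r_u · r_u = 37,
  F = r_u · r_v = 24,
  G = r_v · r_v = 17.
Evaluating at (u, v) = (7/2, 1/2): E = 37, F = 24, G = 17.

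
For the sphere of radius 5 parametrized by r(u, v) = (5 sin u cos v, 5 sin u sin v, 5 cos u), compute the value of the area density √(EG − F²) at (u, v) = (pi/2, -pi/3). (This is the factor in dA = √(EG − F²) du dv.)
√(EG − F²)|_{(pi/2, -pi/3)} = 25

E = 25, F = 0, G = 25*sin(u)^2, so EG − F² = 625*sin(u)^2. Taking the positive square root: √(EG − F²) = 25*Abs(sin(u)). At (u, v) = (pi/2, -pi/3): 25.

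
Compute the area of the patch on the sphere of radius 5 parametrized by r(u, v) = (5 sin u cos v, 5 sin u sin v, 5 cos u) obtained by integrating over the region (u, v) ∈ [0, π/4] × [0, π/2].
Area = 25*pi*(2 - sqrt(2))/4

Area = ∫∫ √(EG − F²) du dv with √(EG − F²) = 25*Abs(sin(u)). Integrating over [0, π/4] × [0, π/2] gives 25*pi*(2 - sqrt(2))/4.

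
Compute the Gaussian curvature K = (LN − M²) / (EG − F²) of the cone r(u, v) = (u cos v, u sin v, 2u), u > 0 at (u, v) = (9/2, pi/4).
K = 0

Coefficients of the first fundamental form: E = 5, F = 0, G = u^2.
Coefficients of the second fundamental form: L = 0, M = 0, N = 2*sqrt(5)*u^2/(5*Abs(u)).
Assemble K = (LN − M²)/(EG − F²) = 0. At (u, v) = (9/2, pi/4): K = 0.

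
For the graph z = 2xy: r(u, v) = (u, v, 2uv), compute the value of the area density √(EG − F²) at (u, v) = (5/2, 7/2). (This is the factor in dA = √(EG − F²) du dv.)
√(EG − F²)|_{(5/2, 7/2)} = 5*sqrt(3)

E = 4*v^2 + 1, F = 4*u*v, G = 4*u^2 + 1, so EG − F² = 4*u^2 + 4*v^2 + 1. Taking the positive square root: √(EG − F²) = sqrt(4*u^2 + 4*v^2 + 1). At (u, v) = (5/2, 7/2): 5*sqrt(3).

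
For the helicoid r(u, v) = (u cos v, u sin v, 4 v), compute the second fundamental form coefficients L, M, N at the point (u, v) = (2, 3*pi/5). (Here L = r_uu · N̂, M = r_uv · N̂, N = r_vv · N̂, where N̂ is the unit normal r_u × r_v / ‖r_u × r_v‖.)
L = 0;  M = -2*sqrt(5)/5;  N = 0

Compute the unit normal N̂(u, v) = (4*sin(v)/sqrt(u^2 + 16), -4*cos(v)/sqrt(u^2 + 16), u/sqrt(u^2 + 16)), and the second partials r_uu, r_uv, r_vv. Take dot products:
  L(u, v) = r_uu · N̂ = 0,
  M(u, v) = r_uv · N̂ = -4/sqrt(u^2 + 16),
  N(u, v) = r_vv · N̂ = 0.
Evaluating at (u, v) = (2, 3*pi/5):
  L = 0, M = -2*sqrt(5)/5, N = 0.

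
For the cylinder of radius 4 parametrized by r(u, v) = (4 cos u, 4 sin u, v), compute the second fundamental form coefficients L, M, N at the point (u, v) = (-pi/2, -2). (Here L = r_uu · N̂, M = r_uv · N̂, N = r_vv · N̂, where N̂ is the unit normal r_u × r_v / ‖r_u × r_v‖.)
L = -4;  M = 0;  N = 0

Compute the unit normal N̂(u, v) = (cos(u), sin(u), 0), and the second partials r_uu, r_uv, r_vv. Take dot products:
  L(u, v) = r_uu · N̂ = -4,
  M(u, v) = r_uv · N̂ = 0,
  N(u, v) = r_vv · N̂ = 0.
Evaluating at (u, v) = (-pi/2, -2):
  L = -4, M = 0, N = 0.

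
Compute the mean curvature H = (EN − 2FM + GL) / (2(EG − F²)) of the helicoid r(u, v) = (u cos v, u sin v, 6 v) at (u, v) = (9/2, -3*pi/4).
H = 0

With E = 1, F = 0, G = u^2 + 36, L = 0, M = -6/sqrt(u^2 + 36), N = 0, assemble
  H = (EN − 2FM + GL) / (2(EG − F²)) = 0.
At (u, v) = (9/2, -3*pi/4): H = 0.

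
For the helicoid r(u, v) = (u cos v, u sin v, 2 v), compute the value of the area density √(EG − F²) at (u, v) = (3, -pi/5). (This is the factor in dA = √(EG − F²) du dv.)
√(EG − F²)|_{(3, -pi/5)} = sqrt(13)

E = 1, F = 0, G = u^2 + 4, so EG − F² = u^2 + 4. Taking the positive square root: √(EG − F²) = sqrt(u^2 + 4). At (u, v) = (3, -pi/5): sqrt(13).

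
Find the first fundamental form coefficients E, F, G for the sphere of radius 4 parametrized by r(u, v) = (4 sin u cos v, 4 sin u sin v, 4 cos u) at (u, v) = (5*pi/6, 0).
E = 16;  F = 0;  G = 4

Partials: r_u = (4*cos(u)*cos(v), 4*sin(v)*cos(u), -4*sin(u)), r_v = (-4*sin(u)*sin(v), 4*sin(u)*cos(v), 0). As functions of (u, v):
  E = r_u · r_u = 16,
  F = r_u · r_v = 0,
  G = r_v · r_v = 16*sin(u)^2.
Evaluating at (u, v) = (5*pi/6, 0): E = 16, F = 0, G = 4.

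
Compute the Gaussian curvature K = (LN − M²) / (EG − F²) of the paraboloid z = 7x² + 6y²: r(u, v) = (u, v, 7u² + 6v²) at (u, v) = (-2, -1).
K = 168/863041

Coefficients of the first fundamental form: E = 196*u^2 + 1, F = 168*u*v, G = 144*v^2 + 1.
Coefficients of the second fundamental form: L = 14/sqrt(196*u^2 + 144*v^2 + 1), M = 0, N = 12/sqrt(196*u^2 + 144*v^2 + 1).
Assemble K = (LN − M²)/(EG − F²) = 168/(38416*u^4 + 56448*u^2*v^2 + 392*u^2 + 20736*v^4 + 288*v^2 + 1). At (u, v) = (-2, -1): K = 168/863041.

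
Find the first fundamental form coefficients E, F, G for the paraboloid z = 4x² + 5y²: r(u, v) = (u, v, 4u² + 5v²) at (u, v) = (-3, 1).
E = 577;  F = -240;  G = 101

Partials: r_u = (1, 0, 8*u), r_v = (0, 1, 10*v). As functions of (u, v):
  E = r_u · r_u = 64*u^2 + 1,
  F = r_u · r_v = 80*u*v,
  G = r_v · r_v = 100*v^2 + 1.
Evaluating at (u, v) = (-3, 1): E = 577, F = -240, G = 101.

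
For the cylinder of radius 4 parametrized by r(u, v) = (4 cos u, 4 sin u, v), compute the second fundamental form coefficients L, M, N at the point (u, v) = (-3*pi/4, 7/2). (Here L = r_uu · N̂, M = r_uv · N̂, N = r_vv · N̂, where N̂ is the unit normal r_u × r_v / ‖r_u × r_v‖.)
L = -4;  M = 0;  N = 0

Compute the unit normal N̂(u, v) = (cos(u), sin(u), 0), and the second partials r_uu, r_uv, r_vv. Take dot products:
  L(u, v) = r_uu · N̂ = -4,
  M(u, v) = r_uv · N̂ = 0,
  N(u, v) = r_vv · N̂ = 0.
Evaluating at (u, v) = (-3*pi/4, 7/2):
  L = -4, M = 0, N = 0.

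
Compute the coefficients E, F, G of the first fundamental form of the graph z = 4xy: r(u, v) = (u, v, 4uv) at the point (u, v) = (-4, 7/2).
E = 197;  F = -224;  G = 257

Partials: r_u = (1, 0, 4*v), r_v = (0, 1, 4*u). As functions of (u, v):
  E = r_u · r_u = 16*v^2 + 1,
  F = r_u · r_v = 16*u*v,
  G = r_v · r_v = 16*u^2 + 1.
Evaluating at (u, v) = (-4, 7/2): E = 197, F = -224, G = 257.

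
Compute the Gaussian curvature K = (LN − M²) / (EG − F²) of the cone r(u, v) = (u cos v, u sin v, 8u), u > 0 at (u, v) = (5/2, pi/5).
K = 0

Coefficients of the first fundamental form: E = 65, F = 0, G = u^2.
Coefficients of the second fundamental form: L = 0, M = 0, N = 8*sqrt(65)*u^2/(65*Abs(u)).
Assemble K = (LN − M²)/(EG − F²) = 0. At (u, v) = (5/2, pi/5): K = 0.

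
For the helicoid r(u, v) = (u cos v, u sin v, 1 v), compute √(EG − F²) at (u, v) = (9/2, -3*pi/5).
√(EG − F²)|_{(9/2, -3*pi/5)} = sqrt(85)/2

E = 1, F = 0, G = u^2 + 1; EG − F² = u^2 + 1; √(EG − F²) = sqrt(u^2 + 1). At the given point: sqrt(85)/2.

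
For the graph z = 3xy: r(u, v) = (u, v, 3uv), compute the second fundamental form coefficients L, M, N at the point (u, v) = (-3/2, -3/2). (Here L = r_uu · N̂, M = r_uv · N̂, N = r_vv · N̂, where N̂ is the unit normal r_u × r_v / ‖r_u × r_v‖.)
L = 0;  M = 3*sqrt(166)/83;  N = 0

Compute the unit normal N̂(u, v) = (-3*v/sqrt(9*u^2 + 9*v^2 + 1), -3*u/sqrt(9*u^2 + 9*v^2 + 1), 1/sqrt(9*u^2 + 9*v^2 + 1)), and the second partials r_uu, r_uv, r_vv. Take dot products:
  L(u, v) = r_uu · N̂ = 0,
  M(u, v) = r_uv · N̂ = 3/sqrt(9*u^2 + 9*v^2 + 1),
  N(u, v) = r_vv · N̂ = 0.
Evaluating at (u, v) = (-3/2, -3/2):
  L = 0, M = 3*sqrt(166)/83, N = 0.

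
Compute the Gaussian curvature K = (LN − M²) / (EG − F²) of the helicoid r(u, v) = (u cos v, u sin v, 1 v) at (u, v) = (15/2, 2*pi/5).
K = -16/52441

Coefficients of the first fundamental form: E = 1, F = 0, G = u^2 + 1.
Coefficients of the second fundamental form: L = 0, M = -1/sqrt(u^2 + 1), N = 0.
Assemble K = (LN − M²)/(EG − F²) = -1/(u^2 + 1)^2. At (u, v) = (15/2, 2*pi/5): K = -16/52441.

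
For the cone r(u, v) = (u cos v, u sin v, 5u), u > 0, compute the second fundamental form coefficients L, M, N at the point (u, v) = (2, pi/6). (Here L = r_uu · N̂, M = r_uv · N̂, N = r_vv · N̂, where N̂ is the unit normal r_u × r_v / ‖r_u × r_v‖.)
L = 0;  M = 0;  N = 5*sqrt(26)/13

Compute the unit normal N̂(u, v) = (-5*sqrt(26)*u*cos(v)/(26*Abs(u)), -5*sqrt(26)*u*sin(v)/(26*Abs(u)), sqrt(26)*u/(26*Abs(u))), and the second partials r_uu, r_uv, r_vv. Take dot products:
  L(u, v) = r_uu · N̂ = 0,
  M(u, v) = r_uv · N̂ = 0,
  N(u, v) = r_vv · N̂ = 5*sqrt(26)*u^2/(26*Abs(u)).
Evaluating at (u, v) = (2, pi/6):
  L = 0, M = 0, N = 5*sqrt(26)/13.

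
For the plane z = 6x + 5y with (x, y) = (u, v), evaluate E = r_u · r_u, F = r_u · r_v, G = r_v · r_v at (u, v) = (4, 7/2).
E = 37;  F = 30;  G = 26

Partials: r_u = (1, 0, 6), r_v = (0, 1, 5). As functions of (u, v):
  E = r_u · r_u = 37,
  F = r_u · r_v = 30,
  G = r_v · r_v = 26.
Evaluating at (u, v) = (4, 7/2): E = 37, F = 30, G = 26.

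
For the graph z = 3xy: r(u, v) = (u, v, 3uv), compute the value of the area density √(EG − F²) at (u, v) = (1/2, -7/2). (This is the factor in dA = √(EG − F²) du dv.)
√(EG − F²)|_{(1/2, -7/2)} = sqrt(454)/2

E = 9*v^2 + 1, F = 9*u*v, G = 9*u^2 + 1, so EG − F² = 9*u^2 + 9*v^2 + 1. Taking the positive square root: √(EG − F²) = sqrt(9*u^2 + 9*v^2 + 1). At (u, v) = (1/2, -7/2): sqrt(454)/2.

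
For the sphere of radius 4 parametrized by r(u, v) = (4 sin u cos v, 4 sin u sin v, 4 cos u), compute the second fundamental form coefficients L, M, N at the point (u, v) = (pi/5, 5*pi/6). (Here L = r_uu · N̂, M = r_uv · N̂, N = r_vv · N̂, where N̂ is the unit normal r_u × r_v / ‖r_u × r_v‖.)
L = -4;  M = 0;  N = -5/2 + sqrt(5)/2

Compute the unit normal N̂(u, v) = (sin(u)^2*cos(v)/Abs(sin(u)), sin(u)^2*sin(v)/Abs(sin(u)), sin(2*u)/(2*Abs(sin(u)))), and the second partials r_uu, r_uv, r_vv. Take dot products:
  L(u, v) = r_uu · N̂ = -4*sin(u)/Abs(sin(u)),
  M(u, v) = r_uv · N̂ = 0,
  N(u, v) = r_vv · N̂ = -4*sin(u)^3/Abs(sin(u)).
Evaluating at (u, v) = (pi/5, 5*pi/6):
  L = -4, M = 0, N = -5/2 + sqrt(5)/2.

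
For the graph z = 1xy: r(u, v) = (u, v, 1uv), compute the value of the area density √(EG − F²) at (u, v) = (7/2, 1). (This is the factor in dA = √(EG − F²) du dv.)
√(EG − F²)|_{(7/2, 1)} = sqrt(57)/2

E = v^2 + 1, F = u*v, G = u^2 + 1, so EG − F² = u^2 + v^2 + 1. Taking the positive square root: √(EG − F²) = sqrt(u^2 + v^2 + 1). At (u, v) = (7/2, 1): sqrt(57)/2.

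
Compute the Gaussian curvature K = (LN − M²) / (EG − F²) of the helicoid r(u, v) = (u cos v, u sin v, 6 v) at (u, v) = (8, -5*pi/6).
K = -9/2500

Coefficients of the first fundamental form: E = 1, F = 0, G = u^2 + 36.
Coefficients of the second fundamental form: L = 0, M = -6/sqrt(u^2 + 36), N = 0.
Assemble K = (LN − M²)/(EG − F²) = -36/(u^2 + 36)^2. At (u, v) = (8, -5*pi/6): K = -9/2500.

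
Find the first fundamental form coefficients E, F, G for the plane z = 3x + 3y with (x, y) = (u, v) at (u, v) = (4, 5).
E = 10;  F = 9;  G = 10

Partials: r_u = (1, 0, 3), r_v = (0, 1, 3). As functions of (u, v):
  E = r_u · r_u = 10,
  F = r_u · r_v = 9,
  G = r_v · r_v = 10.
Evaluating at (u, v) = (4, 5): E = 10, F = 9, G = 10.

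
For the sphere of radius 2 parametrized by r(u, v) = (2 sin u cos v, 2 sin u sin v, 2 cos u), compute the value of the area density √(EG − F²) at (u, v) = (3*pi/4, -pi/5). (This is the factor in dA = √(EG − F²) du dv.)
√(EG − F²)|_{(3*pi/4, -pi/5)} = 2*sqrt(2)

E = 4, F = 0, G = 4*sin(u)^2, so EG − F² = 16*sin(u)^2. Taking the positive square root: √(EG − F²) = 4*Abs(sin(u)). At (u, v) = (3*pi/4, -pi/5): 2*sqrt(2).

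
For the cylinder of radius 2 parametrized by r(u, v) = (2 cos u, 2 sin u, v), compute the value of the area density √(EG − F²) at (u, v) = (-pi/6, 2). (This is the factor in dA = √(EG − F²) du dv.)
√(EG − F²)|_{(-pi/6, 2)} = 2

E = 4, F = 0, G = 1, so EG − F² = 4. Taking the positive square root: √(EG − F²) = 2. At (u, v) = (-pi/6, 2): 2.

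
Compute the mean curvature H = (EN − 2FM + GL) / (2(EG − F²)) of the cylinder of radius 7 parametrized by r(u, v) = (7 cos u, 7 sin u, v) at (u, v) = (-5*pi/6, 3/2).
H = -1/14

With E = 49, F = 0, G = 1, L = -7, M = 0, N = 0, assemble
  H = (EN − 2FM + GL) / (2(EG − F²)) = -1/14.
At (u, v) = (-5*pi/6, 3/2): H = -1/14.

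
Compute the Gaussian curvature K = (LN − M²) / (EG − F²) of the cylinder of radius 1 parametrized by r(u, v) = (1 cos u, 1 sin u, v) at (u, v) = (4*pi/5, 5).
K = 0

Coefficients of the first fundamental form: E = 1, F = 0, G = 1.
Coefficients of the second fundamental form: L = -1, M = 0, N = 0.
Assemble K = (LN − M²)/(EG − F²) = 0. At (u, v) = (4*pi/5, 5): K = 0.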